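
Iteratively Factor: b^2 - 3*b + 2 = (b - 2)*(b - 1)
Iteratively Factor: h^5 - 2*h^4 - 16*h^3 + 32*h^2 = (h - 2)*(h^4 - 16*h^2) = h*(h - 2)*(h^3 - 16*h) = h*(h - 2)*(h + 4)*(h^2 - 4*h) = h^2*(h - 2)*(h + 4)*(h - 4)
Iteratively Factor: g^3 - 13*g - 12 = (g + 1)*(g^2 - g - 12) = (g + 1)*(g + 3)*(g - 4)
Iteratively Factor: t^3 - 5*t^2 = (t - 5)*(t^2) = t*(t - 5)*(t)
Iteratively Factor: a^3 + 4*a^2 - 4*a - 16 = (a - 2)*(a^2 + 6*a + 8) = (a - 2)*(a + 2)*(a + 4)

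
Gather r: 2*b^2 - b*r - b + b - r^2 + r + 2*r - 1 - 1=2*b^2 - r^2 + r*(3 - b) - 2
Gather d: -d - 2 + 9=7 - d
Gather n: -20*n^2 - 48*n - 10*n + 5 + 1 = -20*n^2 - 58*n + 6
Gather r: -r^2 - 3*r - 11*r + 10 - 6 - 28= -r^2 - 14*r - 24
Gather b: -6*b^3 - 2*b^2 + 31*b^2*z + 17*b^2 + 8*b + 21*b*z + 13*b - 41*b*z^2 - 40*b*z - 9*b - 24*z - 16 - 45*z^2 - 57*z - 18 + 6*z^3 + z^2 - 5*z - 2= -6*b^3 + b^2*(31*z + 15) + b*(-41*z^2 - 19*z + 12) + 6*z^3 - 44*z^2 - 86*z - 36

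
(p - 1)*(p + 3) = p^2 + 2*p - 3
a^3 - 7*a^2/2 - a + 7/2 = (a - 7/2)*(a - 1)*(a + 1)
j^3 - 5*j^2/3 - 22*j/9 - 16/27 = (j - 8/3)*(j + 1/3)*(j + 2/3)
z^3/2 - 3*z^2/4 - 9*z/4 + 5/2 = (z/2 + 1)*(z - 5/2)*(z - 1)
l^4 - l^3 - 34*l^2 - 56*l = l*(l - 7)*(l + 2)*(l + 4)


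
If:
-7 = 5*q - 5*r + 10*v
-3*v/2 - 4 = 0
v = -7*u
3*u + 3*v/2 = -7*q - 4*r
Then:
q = 1952/1155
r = -2591/1155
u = 8/21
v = -8/3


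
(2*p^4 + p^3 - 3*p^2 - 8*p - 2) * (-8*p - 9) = -16*p^5 - 26*p^4 + 15*p^3 + 91*p^2 + 88*p + 18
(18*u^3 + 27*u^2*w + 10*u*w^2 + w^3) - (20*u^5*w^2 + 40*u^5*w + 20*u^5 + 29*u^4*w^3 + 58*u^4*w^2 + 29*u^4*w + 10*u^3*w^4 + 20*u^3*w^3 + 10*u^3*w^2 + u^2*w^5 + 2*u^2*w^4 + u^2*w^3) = -20*u^5*w^2 - 40*u^5*w - 20*u^5 - 29*u^4*w^3 - 58*u^4*w^2 - 29*u^4*w - 10*u^3*w^4 - 20*u^3*w^3 - 10*u^3*w^2 + 18*u^3 - u^2*w^5 - 2*u^2*w^4 - u^2*w^3 + 27*u^2*w + 10*u*w^2 + w^3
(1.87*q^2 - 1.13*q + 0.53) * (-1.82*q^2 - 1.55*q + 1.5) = -3.4034*q^4 - 0.8419*q^3 + 3.5919*q^2 - 2.5165*q + 0.795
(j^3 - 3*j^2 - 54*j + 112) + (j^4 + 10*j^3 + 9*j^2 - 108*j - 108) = j^4 + 11*j^3 + 6*j^2 - 162*j + 4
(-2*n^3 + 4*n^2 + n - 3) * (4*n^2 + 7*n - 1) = -8*n^5 + 2*n^4 + 34*n^3 - 9*n^2 - 22*n + 3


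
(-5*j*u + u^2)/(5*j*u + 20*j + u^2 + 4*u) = u*(-5*j + u)/(5*j*u + 20*j + u^2 + 4*u)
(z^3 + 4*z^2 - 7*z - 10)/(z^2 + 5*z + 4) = (z^2 + 3*z - 10)/(z + 4)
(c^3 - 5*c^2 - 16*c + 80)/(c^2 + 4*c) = c - 9 + 20/c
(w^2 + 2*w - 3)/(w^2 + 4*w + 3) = (w - 1)/(w + 1)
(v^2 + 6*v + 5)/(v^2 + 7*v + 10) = (v + 1)/(v + 2)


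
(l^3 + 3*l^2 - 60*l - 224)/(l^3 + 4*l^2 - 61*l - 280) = (l + 4)/(l + 5)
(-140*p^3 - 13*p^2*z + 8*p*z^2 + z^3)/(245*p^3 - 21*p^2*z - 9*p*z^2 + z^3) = (-28*p^2 + 3*p*z + z^2)/(49*p^2 - 14*p*z + z^2)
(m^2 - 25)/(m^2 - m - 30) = (m - 5)/(m - 6)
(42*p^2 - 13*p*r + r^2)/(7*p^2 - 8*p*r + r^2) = (6*p - r)/(p - r)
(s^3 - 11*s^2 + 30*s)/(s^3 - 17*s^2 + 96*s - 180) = s/(s - 6)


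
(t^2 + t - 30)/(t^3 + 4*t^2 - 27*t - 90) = 1/(t + 3)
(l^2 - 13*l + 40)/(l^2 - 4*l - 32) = (l - 5)/(l + 4)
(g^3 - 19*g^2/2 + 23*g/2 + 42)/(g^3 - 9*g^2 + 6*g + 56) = (g + 3/2)/(g + 2)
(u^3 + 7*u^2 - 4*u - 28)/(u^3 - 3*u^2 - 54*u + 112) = (u + 2)/(u - 8)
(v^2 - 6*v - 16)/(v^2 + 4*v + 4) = (v - 8)/(v + 2)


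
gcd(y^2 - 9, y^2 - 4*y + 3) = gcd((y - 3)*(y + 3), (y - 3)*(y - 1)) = y - 3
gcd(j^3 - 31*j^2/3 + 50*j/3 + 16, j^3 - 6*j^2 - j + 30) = j - 3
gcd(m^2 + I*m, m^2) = m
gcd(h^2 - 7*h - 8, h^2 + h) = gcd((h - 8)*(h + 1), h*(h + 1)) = h + 1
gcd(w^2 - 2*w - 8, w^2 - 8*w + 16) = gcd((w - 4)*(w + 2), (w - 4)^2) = w - 4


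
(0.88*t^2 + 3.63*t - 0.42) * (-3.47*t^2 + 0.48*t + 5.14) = -3.0536*t^4 - 12.1737*t^3 + 7.723*t^2 + 18.4566*t - 2.1588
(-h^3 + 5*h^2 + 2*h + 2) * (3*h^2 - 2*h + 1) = -3*h^5 + 17*h^4 - 5*h^3 + 7*h^2 - 2*h + 2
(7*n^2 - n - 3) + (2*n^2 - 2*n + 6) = 9*n^2 - 3*n + 3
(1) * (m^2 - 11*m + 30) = m^2 - 11*m + 30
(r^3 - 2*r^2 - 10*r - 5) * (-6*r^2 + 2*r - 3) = -6*r^5 + 14*r^4 + 53*r^3 + 16*r^2 + 20*r + 15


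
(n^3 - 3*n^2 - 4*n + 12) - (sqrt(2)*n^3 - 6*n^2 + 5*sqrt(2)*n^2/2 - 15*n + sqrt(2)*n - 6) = -sqrt(2)*n^3 + n^3 - 5*sqrt(2)*n^2/2 + 3*n^2 - sqrt(2)*n + 11*n + 18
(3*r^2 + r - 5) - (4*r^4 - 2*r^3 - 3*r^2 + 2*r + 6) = -4*r^4 + 2*r^3 + 6*r^2 - r - 11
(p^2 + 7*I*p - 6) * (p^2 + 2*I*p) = p^4 + 9*I*p^3 - 20*p^2 - 12*I*p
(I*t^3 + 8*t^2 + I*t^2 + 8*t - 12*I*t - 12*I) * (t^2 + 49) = I*t^5 + 8*t^4 + I*t^4 + 8*t^3 + 37*I*t^3 + 392*t^2 + 37*I*t^2 + 392*t - 588*I*t - 588*I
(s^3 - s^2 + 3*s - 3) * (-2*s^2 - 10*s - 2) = -2*s^5 - 8*s^4 + 2*s^3 - 22*s^2 + 24*s + 6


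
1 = 1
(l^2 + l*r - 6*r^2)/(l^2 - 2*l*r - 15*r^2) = (-l + 2*r)/(-l + 5*r)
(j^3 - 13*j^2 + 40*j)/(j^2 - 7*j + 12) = j*(j^2 - 13*j + 40)/(j^2 - 7*j + 12)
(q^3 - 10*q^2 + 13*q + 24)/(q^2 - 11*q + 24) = q + 1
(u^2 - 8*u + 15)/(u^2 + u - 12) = (u - 5)/(u + 4)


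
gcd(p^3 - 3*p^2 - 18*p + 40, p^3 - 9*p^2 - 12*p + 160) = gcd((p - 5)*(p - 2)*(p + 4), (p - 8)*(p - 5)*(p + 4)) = p^2 - p - 20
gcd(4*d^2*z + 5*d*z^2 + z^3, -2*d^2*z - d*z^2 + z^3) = d*z + z^2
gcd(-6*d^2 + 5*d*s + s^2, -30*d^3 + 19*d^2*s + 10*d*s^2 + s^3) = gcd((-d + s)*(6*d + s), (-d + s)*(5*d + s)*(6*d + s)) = -6*d^2 + 5*d*s + s^2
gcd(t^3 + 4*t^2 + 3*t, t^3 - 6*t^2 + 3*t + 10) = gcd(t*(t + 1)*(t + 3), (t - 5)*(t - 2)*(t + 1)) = t + 1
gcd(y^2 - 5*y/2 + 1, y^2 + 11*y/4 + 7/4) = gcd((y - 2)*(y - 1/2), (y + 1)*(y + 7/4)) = 1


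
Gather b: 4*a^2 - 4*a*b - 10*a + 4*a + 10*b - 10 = 4*a^2 - 6*a + b*(10 - 4*a) - 10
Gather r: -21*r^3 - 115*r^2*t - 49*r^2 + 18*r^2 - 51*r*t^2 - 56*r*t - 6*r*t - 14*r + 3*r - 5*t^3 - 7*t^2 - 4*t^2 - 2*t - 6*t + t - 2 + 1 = -21*r^3 + r^2*(-115*t - 31) + r*(-51*t^2 - 62*t - 11) - 5*t^3 - 11*t^2 - 7*t - 1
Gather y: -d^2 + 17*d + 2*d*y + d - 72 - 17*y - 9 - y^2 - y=-d^2 + 18*d - y^2 + y*(2*d - 18) - 81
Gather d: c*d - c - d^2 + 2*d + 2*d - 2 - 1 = -c - d^2 + d*(c + 4) - 3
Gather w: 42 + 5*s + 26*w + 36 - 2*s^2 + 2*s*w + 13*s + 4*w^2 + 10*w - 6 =-2*s^2 + 18*s + 4*w^2 + w*(2*s + 36) + 72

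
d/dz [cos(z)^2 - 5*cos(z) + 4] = (5 - 2*cos(z))*sin(z)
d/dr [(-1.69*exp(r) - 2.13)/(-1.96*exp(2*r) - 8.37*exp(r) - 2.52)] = (-(1.69*exp(r) + 2.13)*(3.92*exp(r) + 8.37) + 3.3124*exp(2*r) + 14.1453*exp(r) + 4.2588)*exp(r)/(1.96*exp(2*r) + 8.37*exp(r) + 2.52)^2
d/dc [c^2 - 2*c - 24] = 2*c - 2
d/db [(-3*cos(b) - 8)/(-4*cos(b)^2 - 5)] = (12*cos(b)^2 + 64*cos(b) - 15)*sin(b)/(16*cos(b)^4 + 40*cos(b)^2 + 25)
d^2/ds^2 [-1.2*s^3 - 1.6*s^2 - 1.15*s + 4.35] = -7.2*s - 3.2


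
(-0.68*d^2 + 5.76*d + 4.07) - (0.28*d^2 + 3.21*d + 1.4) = -0.96*d^2 + 2.55*d + 2.67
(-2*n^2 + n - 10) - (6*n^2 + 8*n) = -8*n^2 - 7*n - 10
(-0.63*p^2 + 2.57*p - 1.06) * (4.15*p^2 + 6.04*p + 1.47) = -2.6145*p^4 + 6.8603*p^3 + 10.1977*p^2 - 2.6245*p - 1.5582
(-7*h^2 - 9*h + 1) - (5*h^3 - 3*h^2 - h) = -5*h^3 - 4*h^2 - 8*h + 1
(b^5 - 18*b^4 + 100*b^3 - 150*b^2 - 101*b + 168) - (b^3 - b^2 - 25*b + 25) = b^5 - 18*b^4 + 99*b^3 - 149*b^2 - 76*b + 143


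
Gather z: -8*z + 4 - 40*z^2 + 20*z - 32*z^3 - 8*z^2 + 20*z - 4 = -32*z^3 - 48*z^2 + 32*z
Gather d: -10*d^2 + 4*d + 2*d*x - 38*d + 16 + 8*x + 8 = -10*d^2 + d*(2*x - 34) + 8*x + 24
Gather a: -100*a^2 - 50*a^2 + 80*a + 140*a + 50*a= -150*a^2 + 270*a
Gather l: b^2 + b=b^2 + b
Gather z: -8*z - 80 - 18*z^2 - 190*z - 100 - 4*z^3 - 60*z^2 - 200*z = -4*z^3 - 78*z^2 - 398*z - 180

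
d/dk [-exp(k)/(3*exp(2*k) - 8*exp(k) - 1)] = (3*exp(3*k) + exp(k))/(9*exp(4*k) - 48*exp(3*k) + 58*exp(2*k) + 16*exp(k) + 1)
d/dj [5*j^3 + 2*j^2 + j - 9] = 15*j^2 + 4*j + 1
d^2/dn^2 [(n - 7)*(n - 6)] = 2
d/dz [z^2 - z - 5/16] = 2*z - 1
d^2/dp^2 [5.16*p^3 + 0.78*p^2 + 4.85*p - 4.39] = 30.96*p + 1.56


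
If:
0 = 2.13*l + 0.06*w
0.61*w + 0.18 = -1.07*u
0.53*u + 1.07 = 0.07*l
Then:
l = -0.09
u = -2.03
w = 3.27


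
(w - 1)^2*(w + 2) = w^3 - 3*w + 2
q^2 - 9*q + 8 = (q - 8)*(q - 1)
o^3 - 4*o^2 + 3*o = o*(o - 3)*(o - 1)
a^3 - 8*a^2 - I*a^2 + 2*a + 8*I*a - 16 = (a - 8)*(a - 2*I)*(a + I)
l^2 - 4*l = l*(l - 4)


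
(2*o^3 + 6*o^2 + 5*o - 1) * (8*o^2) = 16*o^5 + 48*o^4 + 40*o^3 - 8*o^2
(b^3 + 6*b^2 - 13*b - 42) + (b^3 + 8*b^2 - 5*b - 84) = 2*b^3 + 14*b^2 - 18*b - 126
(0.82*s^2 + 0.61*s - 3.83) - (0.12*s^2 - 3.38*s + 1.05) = 0.7*s^2 + 3.99*s - 4.88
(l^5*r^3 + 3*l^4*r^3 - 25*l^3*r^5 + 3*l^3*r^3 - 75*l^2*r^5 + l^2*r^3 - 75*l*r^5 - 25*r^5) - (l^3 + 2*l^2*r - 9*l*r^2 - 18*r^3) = l^5*r^3 + 3*l^4*r^3 - 25*l^3*r^5 + 3*l^3*r^3 - l^3 - 75*l^2*r^5 + l^2*r^3 - 2*l^2*r - 75*l*r^5 + 9*l*r^2 - 25*r^5 + 18*r^3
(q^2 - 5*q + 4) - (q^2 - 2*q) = 4 - 3*q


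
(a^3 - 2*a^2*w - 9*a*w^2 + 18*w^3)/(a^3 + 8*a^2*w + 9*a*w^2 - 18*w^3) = (-a^2 + 5*a*w - 6*w^2)/(-a^2 - 5*a*w + 6*w^2)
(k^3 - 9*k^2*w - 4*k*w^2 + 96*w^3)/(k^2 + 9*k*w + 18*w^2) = (k^2 - 12*k*w + 32*w^2)/(k + 6*w)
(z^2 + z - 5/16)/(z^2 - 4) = (z^2 + z - 5/16)/(z^2 - 4)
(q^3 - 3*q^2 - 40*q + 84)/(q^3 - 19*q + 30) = (q^2 - q - 42)/(q^2 + 2*q - 15)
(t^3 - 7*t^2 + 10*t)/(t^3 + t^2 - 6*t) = (t - 5)/(t + 3)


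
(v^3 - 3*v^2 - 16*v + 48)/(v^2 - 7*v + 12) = v + 4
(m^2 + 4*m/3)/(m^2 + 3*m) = (m + 4/3)/(m + 3)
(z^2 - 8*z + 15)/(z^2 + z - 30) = (z - 3)/(z + 6)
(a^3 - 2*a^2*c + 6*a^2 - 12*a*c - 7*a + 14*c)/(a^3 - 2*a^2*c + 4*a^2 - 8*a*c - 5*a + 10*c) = (a + 7)/(a + 5)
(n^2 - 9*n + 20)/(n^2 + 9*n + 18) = (n^2 - 9*n + 20)/(n^2 + 9*n + 18)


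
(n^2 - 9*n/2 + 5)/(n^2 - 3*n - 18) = (-n^2 + 9*n/2 - 5)/(-n^2 + 3*n + 18)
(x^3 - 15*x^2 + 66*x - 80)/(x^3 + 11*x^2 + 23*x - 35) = (x^3 - 15*x^2 + 66*x - 80)/(x^3 + 11*x^2 + 23*x - 35)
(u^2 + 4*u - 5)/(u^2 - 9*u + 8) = (u + 5)/(u - 8)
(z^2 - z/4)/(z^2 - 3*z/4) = (4*z - 1)/(4*z - 3)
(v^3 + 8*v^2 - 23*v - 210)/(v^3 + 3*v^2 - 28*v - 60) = (v + 7)/(v + 2)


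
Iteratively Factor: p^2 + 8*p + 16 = (p + 4)*(p + 4)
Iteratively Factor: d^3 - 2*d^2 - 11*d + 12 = (d + 3)*(d^2 - 5*d + 4) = (d - 4)*(d + 3)*(d - 1)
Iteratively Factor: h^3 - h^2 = (h - 1)*(h^2) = h*(h - 1)*(h)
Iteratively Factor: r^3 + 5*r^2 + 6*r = (r + 2)*(r^2 + 3*r) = r*(r + 2)*(r + 3)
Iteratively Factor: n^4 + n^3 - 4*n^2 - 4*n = (n + 1)*(n^3 - 4*n) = (n + 1)*(n + 2)*(n^2 - 2*n) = n*(n + 1)*(n + 2)*(n - 2)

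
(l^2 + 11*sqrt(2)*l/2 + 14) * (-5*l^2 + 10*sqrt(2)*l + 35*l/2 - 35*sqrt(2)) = -5*l^4 - 35*sqrt(2)*l^3/2 + 35*l^3/2 + 40*l^2 + 245*sqrt(2)*l^2/4 - 140*l + 140*sqrt(2)*l - 490*sqrt(2)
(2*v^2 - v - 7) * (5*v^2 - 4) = 10*v^4 - 5*v^3 - 43*v^2 + 4*v + 28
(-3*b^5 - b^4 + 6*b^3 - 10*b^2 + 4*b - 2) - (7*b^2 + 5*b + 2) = -3*b^5 - b^4 + 6*b^3 - 17*b^2 - b - 4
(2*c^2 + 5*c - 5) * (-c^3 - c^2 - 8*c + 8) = -2*c^5 - 7*c^4 - 16*c^3 - 19*c^2 + 80*c - 40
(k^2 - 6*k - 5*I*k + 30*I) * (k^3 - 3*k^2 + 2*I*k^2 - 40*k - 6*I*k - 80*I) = k^5 - 9*k^4 - 3*I*k^4 - 12*k^3 + 27*I*k^3 + 150*k^2 + 66*I*k^2 - 220*k - 720*I*k + 2400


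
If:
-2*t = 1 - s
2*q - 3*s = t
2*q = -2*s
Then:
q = -1/11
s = 1/11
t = -5/11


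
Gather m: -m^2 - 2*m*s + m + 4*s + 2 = -m^2 + m*(1 - 2*s) + 4*s + 2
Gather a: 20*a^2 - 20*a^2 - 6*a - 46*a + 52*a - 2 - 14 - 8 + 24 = 0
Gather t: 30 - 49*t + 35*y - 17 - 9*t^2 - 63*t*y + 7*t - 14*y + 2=-9*t^2 + t*(-63*y - 42) + 21*y + 15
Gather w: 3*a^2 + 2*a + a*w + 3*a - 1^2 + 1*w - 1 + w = 3*a^2 + 5*a + w*(a + 2) - 2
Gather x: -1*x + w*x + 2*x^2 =2*x^2 + x*(w - 1)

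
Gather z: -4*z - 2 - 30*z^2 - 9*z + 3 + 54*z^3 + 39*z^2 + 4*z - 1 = 54*z^3 + 9*z^2 - 9*z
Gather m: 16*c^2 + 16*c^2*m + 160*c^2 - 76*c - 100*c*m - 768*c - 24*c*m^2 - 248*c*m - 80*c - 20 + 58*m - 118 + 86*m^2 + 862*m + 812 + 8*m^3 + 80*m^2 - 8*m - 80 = 176*c^2 - 924*c + 8*m^3 + m^2*(166 - 24*c) + m*(16*c^2 - 348*c + 912) + 594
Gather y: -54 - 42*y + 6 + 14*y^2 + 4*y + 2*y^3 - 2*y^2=2*y^3 + 12*y^2 - 38*y - 48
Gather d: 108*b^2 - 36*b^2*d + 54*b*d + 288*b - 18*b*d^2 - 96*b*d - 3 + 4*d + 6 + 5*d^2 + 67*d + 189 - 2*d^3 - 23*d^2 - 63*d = 108*b^2 + 288*b - 2*d^3 + d^2*(-18*b - 18) + d*(-36*b^2 - 42*b + 8) + 192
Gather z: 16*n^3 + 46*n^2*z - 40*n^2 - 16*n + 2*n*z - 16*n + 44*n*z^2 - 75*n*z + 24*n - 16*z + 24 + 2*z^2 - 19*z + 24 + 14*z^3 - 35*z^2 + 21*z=16*n^3 - 40*n^2 - 8*n + 14*z^3 + z^2*(44*n - 33) + z*(46*n^2 - 73*n - 14) + 48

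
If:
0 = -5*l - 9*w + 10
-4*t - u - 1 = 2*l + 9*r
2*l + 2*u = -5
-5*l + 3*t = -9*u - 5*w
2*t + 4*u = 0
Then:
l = -35/194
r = -1637/873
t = 450/97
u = -225/97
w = 235/194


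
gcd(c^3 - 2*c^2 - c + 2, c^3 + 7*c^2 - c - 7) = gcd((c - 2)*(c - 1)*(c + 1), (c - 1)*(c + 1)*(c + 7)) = c^2 - 1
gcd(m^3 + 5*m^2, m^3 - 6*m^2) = m^2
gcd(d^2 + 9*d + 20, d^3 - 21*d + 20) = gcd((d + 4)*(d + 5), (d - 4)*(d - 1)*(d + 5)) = d + 5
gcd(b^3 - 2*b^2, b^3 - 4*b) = b^2 - 2*b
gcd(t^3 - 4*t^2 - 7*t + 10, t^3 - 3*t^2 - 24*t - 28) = t + 2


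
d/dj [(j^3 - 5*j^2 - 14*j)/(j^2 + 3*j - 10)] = (j^4 + 6*j^3 - 31*j^2 + 100*j + 140)/(j^4 + 6*j^3 - 11*j^2 - 60*j + 100)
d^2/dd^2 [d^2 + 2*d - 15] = 2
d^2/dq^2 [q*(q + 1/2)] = 2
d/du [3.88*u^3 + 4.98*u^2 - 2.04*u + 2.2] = 11.64*u^2 + 9.96*u - 2.04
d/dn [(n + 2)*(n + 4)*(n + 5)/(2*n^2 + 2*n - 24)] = (n^2 - 6*n - 31)/(2*(n^2 - 6*n + 9))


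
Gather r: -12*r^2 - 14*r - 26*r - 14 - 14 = -12*r^2 - 40*r - 28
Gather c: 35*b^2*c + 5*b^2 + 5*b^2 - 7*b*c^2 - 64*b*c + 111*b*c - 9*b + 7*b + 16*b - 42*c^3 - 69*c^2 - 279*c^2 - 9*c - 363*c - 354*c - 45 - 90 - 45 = 10*b^2 + 14*b - 42*c^3 + c^2*(-7*b - 348) + c*(35*b^2 + 47*b - 726) - 180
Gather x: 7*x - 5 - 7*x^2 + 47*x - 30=-7*x^2 + 54*x - 35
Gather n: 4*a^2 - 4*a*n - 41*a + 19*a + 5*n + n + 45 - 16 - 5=4*a^2 - 22*a + n*(6 - 4*a) + 24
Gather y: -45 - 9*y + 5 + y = -8*y - 40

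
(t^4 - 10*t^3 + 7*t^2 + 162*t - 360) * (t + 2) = t^5 - 8*t^4 - 13*t^3 + 176*t^2 - 36*t - 720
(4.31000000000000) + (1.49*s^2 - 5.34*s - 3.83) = 1.49*s^2 - 5.34*s + 0.48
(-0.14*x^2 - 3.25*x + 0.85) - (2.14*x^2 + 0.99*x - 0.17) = -2.28*x^2 - 4.24*x + 1.02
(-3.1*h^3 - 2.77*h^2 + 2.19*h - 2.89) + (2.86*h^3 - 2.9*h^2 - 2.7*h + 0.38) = -0.24*h^3 - 5.67*h^2 - 0.51*h - 2.51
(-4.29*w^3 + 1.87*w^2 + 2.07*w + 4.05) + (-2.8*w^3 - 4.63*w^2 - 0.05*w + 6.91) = -7.09*w^3 - 2.76*w^2 + 2.02*w + 10.96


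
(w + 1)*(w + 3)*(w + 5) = w^3 + 9*w^2 + 23*w + 15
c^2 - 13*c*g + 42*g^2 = (c - 7*g)*(c - 6*g)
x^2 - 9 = (x - 3)*(x + 3)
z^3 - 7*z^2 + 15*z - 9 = (z - 3)^2*(z - 1)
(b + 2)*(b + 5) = b^2 + 7*b + 10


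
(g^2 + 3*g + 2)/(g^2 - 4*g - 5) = (g + 2)/(g - 5)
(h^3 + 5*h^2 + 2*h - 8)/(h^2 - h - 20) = (h^2 + h - 2)/(h - 5)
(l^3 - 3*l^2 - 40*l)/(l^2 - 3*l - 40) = l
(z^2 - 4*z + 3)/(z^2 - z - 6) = (z - 1)/(z + 2)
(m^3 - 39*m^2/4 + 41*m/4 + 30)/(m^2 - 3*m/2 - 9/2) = (4*m^2 - 27*m - 40)/(2*(2*m + 3))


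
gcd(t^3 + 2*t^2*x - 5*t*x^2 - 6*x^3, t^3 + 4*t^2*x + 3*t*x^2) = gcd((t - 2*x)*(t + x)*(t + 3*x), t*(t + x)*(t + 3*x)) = t^2 + 4*t*x + 3*x^2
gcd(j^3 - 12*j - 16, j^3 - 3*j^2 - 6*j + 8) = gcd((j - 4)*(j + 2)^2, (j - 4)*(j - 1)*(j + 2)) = j^2 - 2*j - 8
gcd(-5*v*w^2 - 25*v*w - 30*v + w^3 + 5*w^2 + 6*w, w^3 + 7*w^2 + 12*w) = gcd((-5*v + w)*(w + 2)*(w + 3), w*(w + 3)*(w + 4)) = w + 3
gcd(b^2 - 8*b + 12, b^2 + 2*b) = 1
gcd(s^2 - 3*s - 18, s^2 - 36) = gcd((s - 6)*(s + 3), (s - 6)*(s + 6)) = s - 6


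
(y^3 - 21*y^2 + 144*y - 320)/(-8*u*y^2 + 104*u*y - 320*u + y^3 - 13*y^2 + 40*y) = (y - 8)/(-8*u + y)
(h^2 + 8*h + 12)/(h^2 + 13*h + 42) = (h + 2)/(h + 7)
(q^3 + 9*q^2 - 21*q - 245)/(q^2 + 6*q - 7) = (q^2 + 2*q - 35)/(q - 1)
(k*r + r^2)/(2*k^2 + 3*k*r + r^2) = r/(2*k + r)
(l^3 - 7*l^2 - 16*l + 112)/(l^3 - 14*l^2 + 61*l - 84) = (l + 4)/(l - 3)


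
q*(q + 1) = q^2 + q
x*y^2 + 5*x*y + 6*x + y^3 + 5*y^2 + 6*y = (x + y)*(y + 2)*(y + 3)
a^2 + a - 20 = (a - 4)*(a + 5)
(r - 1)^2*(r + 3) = r^3 + r^2 - 5*r + 3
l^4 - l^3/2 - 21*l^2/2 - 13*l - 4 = (l - 4)*(l + 1/2)*(l + 1)*(l + 2)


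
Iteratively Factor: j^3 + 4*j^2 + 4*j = (j)*(j^2 + 4*j + 4) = j*(j + 2)*(j + 2)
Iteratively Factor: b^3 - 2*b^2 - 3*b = (b - 3)*(b^2 + b) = (b - 3)*(b + 1)*(b)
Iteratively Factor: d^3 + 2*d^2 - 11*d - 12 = (d + 1)*(d^2 + d - 12) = (d - 3)*(d + 1)*(d + 4)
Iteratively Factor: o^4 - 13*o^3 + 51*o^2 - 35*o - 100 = (o + 1)*(o^3 - 14*o^2 + 65*o - 100) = (o - 5)*(o + 1)*(o^2 - 9*o + 20) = (o - 5)*(o - 4)*(o + 1)*(o - 5)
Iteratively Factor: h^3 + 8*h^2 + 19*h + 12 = (h + 4)*(h^2 + 4*h + 3) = (h + 3)*(h + 4)*(h + 1)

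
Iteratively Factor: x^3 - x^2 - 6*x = (x - 3)*(x^2 + 2*x) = (x - 3)*(x + 2)*(x)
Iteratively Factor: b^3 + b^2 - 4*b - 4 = (b + 2)*(b^2 - b - 2) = (b + 1)*(b + 2)*(b - 2)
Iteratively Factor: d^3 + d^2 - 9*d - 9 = (d + 1)*(d^2 - 9) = (d + 1)*(d + 3)*(d - 3)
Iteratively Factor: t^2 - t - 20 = (t - 5)*(t + 4)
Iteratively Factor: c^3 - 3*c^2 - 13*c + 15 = (c - 5)*(c^2 + 2*c - 3) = (c - 5)*(c - 1)*(c + 3)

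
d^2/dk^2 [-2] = 0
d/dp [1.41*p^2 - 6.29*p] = 2.82*p - 6.29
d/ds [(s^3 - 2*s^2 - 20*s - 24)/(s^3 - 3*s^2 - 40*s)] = (-s^4 - 40*s^3 + 92*s^2 - 144*s - 960)/(s^2*(s^4 - 6*s^3 - 71*s^2 + 240*s + 1600))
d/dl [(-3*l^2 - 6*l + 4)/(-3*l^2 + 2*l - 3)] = 2*(-12*l^2 + 21*l + 5)/(9*l^4 - 12*l^3 + 22*l^2 - 12*l + 9)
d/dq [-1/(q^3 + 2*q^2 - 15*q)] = (3*q^2 + 4*q - 15)/(q^2*(q^2 + 2*q - 15)^2)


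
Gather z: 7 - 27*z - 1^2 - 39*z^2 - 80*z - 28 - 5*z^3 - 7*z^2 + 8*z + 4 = -5*z^3 - 46*z^2 - 99*z - 18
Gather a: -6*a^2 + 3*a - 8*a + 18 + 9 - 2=-6*a^2 - 5*a + 25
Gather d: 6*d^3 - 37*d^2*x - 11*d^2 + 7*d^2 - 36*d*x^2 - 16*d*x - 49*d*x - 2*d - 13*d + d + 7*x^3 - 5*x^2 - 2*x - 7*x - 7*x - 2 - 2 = 6*d^3 + d^2*(-37*x - 4) + d*(-36*x^2 - 65*x - 14) + 7*x^3 - 5*x^2 - 16*x - 4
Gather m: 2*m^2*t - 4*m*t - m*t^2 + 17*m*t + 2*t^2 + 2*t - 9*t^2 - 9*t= 2*m^2*t + m*(-t^2 + 13*t) - 7*t^2 - 7*t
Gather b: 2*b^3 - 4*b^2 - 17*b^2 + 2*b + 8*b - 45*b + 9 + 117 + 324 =2*b^3 - 21*b^2 - 35*b + 450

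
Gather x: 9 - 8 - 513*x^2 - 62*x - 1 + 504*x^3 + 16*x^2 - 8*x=504*x^3 - 497*x^2 - 70*x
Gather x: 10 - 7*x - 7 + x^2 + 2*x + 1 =x^2 - 5*x + 4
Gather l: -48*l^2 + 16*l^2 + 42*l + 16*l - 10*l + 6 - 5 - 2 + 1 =-32*l^2 + 48*l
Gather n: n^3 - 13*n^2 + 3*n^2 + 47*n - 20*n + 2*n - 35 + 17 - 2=n^3 - 10*n^2 + 29*n - 20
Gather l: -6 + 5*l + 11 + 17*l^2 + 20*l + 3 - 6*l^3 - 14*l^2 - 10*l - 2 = -6*l^3 + 3*l^2 + 15*l + 6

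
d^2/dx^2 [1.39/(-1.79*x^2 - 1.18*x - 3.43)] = (8.907398*x^2 + 5.871916*x - 1.39*(3.58*x + 1.18)*(7.16*x + 2.36) + 17.068366)/(1.79*x^2 + 1.18*x + 3.43)^3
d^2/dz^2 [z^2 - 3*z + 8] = 2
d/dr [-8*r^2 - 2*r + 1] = -16*r - 2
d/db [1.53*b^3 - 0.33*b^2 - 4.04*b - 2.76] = 4.59*b^2 - 0.66*b - 4.04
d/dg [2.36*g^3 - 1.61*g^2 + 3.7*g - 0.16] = 7.08*g^2 - 3.22*g + 3.7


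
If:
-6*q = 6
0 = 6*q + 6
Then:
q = -1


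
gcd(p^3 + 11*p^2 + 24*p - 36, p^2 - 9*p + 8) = p - 1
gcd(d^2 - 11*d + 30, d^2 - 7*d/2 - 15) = d - 6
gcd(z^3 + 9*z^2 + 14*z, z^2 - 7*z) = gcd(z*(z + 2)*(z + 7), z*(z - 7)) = z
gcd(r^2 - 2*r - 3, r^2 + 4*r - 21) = r - 3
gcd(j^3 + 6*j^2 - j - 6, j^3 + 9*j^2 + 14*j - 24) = j^2 + 5*j - 6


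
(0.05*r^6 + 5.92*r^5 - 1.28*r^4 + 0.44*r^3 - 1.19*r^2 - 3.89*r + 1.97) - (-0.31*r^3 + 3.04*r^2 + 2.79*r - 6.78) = 0.05*r^6 + 5.92*r^5 - 1.28*r^4 + 0.75*r^3 - 4.23*r^2 - 6.68*r + 8.75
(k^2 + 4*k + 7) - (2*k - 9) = k^2 + 2*k + 16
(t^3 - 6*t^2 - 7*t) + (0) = t^3 - 6*t^2 - 7*t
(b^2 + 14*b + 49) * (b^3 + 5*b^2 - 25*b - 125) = b^5 + 19*b^4 + 94*b^3 - 230*b^2 - 2975*b - 6125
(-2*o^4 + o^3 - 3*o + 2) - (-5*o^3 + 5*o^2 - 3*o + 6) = -2*o^4 + 6*o^3 - 5*o^2 - 4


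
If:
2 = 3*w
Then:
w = 2/3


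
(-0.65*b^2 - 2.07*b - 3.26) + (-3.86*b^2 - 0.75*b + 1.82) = -4.51*b^2 - 2.82*b - 1.44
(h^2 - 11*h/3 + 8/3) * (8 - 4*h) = -4*h^3 + 68*h^2/3 - 40*h + 64/3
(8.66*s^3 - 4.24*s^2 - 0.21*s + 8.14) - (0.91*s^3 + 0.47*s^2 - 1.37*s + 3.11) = 7.75*s^3 - 4.71*s^2 + 1.16*s + 5.03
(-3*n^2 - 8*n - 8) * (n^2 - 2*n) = -3*n^4 - 2*n^3 + 8*n^2 + 16*n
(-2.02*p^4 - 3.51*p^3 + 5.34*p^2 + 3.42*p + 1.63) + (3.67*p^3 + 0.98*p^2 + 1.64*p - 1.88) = -2.02*p^4 + 0.16*p^3 + 6.32*p^2 + 5.06*p - 0.25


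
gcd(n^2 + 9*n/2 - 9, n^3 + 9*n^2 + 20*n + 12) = n + 6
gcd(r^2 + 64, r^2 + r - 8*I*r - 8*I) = r - 8*I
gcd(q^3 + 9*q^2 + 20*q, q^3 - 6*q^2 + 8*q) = q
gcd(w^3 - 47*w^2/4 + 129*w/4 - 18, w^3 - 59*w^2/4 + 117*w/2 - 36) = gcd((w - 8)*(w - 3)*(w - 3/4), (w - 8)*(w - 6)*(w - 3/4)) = w^2 - 35*w/4 + 6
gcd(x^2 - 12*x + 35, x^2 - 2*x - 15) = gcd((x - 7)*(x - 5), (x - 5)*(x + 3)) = x - 5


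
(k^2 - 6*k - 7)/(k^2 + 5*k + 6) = (k^2 - 6*k - 7)/(k^2 + 5*k + 6)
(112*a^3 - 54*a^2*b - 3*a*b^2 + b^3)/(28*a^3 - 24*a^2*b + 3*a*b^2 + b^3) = (8*a - b)/(2*a - b)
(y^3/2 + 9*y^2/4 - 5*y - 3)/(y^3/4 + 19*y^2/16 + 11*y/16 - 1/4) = 4*(2*y^3 + 9*y^2 - 20*y - 12)/(4*y^3 + 19*y^2 + 11*y - 4)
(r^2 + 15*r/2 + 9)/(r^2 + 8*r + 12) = (r + 3/2)/(r + 2)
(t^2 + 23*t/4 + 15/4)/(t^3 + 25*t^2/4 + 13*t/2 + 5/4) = (4*t + 3)/(4*t^2 + 5*t + 1)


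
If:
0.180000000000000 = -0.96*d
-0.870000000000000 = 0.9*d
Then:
No Solution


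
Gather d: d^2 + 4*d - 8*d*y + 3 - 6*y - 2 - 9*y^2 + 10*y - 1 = d^2 + d*(4 - 8*y) - 9*y^2 + 4*y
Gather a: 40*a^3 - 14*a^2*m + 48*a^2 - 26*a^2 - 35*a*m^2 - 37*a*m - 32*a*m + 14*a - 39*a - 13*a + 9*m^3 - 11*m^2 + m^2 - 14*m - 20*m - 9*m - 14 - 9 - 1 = 40*a^3 + a^2*(22 - 14*m) + a*(-35*m^2 - 69*m - 38) + 9*m^3 - 10*m^2 - 43*m - 24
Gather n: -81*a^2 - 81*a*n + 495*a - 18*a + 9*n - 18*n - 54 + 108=-81*a^2 + 477*a + n*(-81*a - 9) + 54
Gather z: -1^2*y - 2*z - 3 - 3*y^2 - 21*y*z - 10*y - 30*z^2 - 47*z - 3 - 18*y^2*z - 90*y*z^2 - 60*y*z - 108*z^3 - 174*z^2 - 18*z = -3*y^2 - 11*y - 108*z^3 + z^2*(-90*y - 204) + z*(-18*y^2 - 81*y - 67) - 6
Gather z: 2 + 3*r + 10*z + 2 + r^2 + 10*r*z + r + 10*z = r^2 + 4*r + z*(10*r + 20) + 4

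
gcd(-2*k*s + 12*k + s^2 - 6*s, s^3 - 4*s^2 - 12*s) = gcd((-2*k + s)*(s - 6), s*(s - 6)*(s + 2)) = s - 6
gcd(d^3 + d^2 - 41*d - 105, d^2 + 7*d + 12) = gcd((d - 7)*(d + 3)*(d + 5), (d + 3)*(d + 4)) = d + 3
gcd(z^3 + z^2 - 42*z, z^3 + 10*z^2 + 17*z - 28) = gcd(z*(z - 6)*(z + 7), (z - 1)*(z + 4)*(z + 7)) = z + 7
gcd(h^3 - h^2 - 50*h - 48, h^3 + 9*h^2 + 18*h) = h + 6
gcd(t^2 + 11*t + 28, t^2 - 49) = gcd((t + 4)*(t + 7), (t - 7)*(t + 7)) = t + 7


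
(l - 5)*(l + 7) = l^2 + 2*l - 35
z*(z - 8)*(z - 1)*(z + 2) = z^4 - 7*z^3 - 10*z^2 + 16*z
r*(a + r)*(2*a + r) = 2*a^2*r + 3*a*r^2 + r^3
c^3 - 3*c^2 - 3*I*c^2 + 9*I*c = c*(c - 3)*(c - 3*I)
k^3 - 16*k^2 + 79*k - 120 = (k - 8)*(k - 5)*(k - 3)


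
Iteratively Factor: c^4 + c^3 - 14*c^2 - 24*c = (c + 3)*(c^3 - 2*c^2 - 8*c) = c*(c + 3)*(c^2 - 2*c - 8) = c*(c + 2)*(c + 3)*(c - 4)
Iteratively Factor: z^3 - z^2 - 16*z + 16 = (z - 1)*(z^2 - 16) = (z - 1)*(z + 4)*(z - 4)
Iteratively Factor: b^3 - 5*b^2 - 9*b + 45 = (b - 5)*(b^2 - 9) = (b - 5)*(b - 3)*(b + 3)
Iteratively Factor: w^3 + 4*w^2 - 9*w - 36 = (w - 3)*(w^2 + 7*w + 12) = (w - 3)*(w + 4)*(w + 3)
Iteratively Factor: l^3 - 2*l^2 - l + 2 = (l - 1)*(l^2 - l - 2) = (l - 2)*(l - 1)*(l + 1)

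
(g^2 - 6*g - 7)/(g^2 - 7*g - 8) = (g - 7)/(g - 8)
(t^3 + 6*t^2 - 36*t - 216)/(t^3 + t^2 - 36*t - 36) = (t + 6)/(t + 1)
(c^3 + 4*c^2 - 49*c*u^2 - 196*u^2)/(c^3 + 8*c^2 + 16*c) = (c^2 - 49*u^2)/(c*(c + 4))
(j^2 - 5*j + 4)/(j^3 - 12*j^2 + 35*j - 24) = (j - 4)/(j^2 - 11*j + 24)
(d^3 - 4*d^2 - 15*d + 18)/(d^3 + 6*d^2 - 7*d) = (d^2 - 3*d - 18)/(d*(d + 7))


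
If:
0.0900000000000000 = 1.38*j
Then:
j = 0.07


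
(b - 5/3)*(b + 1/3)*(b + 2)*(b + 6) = b^4 + 20*b^3/3 + 7*b^2/9 - 184*b/9 - 20/3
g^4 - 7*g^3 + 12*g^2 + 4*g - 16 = (g - 4)*(g - 2)^2*(g + 1)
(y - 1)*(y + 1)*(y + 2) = y^3 + 2*y^2 - y - 2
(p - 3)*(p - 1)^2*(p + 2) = p^4 - 3*p^3 - 3*p^2 + 11*p - 6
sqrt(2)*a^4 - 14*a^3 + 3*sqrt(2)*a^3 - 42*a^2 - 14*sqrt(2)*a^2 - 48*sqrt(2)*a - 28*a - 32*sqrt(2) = (a + 2)*(a - 8*sqrt(2))*(a + sqrt(2))*(sqrt(2)*a + sqrt(2))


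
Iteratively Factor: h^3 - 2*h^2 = (h)*(h^2 - 2*h) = h*(h - 2)*(h)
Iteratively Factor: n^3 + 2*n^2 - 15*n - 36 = (n + 3)*(n^2 - n - 12) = (n - 4)*(n + 3)*(n + 3)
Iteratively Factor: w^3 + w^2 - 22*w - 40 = (w - 5)*(w^2 + 6*w + 8) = (w - 5)*(w + 4)*(w + 2)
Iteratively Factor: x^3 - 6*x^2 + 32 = (x - 4)*(x^2 - 2*x - 8) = (x - 4)^2*(x + 2)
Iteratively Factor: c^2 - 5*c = (c - 5)*(c)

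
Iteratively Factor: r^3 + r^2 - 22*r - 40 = (r + 4)*(r^2 - 3*r - 10) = (r + 2)*(r + 4)*(r - 5)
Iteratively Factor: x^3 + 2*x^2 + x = (x + 1)*(x^2 + x) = (x + 1)^2*(x)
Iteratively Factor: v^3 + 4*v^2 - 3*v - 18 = (v - 2)*(v^2 + 6*v + 9) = (v - 2)*(v + 3)*(v + 3)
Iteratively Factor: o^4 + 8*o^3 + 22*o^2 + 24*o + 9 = (o + 3)*(o^3 + 5*o^2 + 7*o + 3) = (o + 1)*(o + 3)*(o^2 + 4*o + 3) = (o + 1)^2*(o + 3)*(o + 3)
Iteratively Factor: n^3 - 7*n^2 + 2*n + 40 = (n - 4)*(n^2 - 3*n - 10) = (n - 4)*(n + 2)*(n - 5)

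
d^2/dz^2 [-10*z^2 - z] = -20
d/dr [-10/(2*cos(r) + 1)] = -20*sin(r)/(2*cos(r) + 1)^2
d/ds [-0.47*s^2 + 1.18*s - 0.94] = 1.18 - 0.94*s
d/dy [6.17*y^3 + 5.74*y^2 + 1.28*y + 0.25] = 18.51*y^2 + 11.48*y + 1.28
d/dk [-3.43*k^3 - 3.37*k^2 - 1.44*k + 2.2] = -10.29*k^2 - 6.74*k - 1.44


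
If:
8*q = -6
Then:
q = -3/4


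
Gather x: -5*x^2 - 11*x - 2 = -5*x^2 - 11*x - 2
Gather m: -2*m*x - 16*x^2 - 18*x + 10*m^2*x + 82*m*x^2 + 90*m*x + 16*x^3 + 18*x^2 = 10*m^2*x + m*(82*x^2 + 88*x) + 16*x^3 + 2*x^2 - 18*x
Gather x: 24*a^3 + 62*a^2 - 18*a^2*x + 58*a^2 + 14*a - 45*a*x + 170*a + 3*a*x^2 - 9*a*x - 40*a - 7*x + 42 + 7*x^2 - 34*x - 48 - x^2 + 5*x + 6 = 24*a^3 + 120*a^2 + 144*a + x^2*(3*a + 6) + x*(-18*a^2 - 54*a - 36)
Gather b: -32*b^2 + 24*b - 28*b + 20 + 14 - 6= -32*b^2 - 4*b + 28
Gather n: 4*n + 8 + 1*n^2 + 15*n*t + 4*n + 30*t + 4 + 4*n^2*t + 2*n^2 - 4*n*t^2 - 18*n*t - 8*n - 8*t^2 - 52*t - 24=n^2*(4*t + 3) + n*(-4*t^2 - 3*t) - 8*t^2 - 22*t - 12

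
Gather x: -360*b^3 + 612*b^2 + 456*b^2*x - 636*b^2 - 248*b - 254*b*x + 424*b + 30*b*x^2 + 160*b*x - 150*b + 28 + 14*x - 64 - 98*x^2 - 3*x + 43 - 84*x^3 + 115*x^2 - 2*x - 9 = -360*b^3 - 24*b^2 + 26*b - 84*x^3 + x^2*(30*b + 17) + x*(456*b^2 - 94*b + 9) - 2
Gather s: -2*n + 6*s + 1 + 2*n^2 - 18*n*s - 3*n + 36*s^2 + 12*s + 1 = 2*n^2 - 5*n + 36*s^2 + s*(18 - 18*n) + 2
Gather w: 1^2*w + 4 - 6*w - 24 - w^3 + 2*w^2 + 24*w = -w^3 + 2*w^2 + 19*w - 20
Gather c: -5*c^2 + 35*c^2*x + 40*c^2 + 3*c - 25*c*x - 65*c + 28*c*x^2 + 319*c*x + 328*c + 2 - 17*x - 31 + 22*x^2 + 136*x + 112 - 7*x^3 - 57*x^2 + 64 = c^2*(35*x + 35) + c*(28*x^2 + 294*x + 266) - 7*x^3 - 35*x^2 + 119*x + 147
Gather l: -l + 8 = 8 - l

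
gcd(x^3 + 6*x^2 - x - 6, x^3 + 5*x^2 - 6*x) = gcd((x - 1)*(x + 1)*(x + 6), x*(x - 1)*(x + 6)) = x^2 + 5*x - 6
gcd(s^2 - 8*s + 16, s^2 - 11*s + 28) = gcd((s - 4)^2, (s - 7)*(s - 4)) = s - 4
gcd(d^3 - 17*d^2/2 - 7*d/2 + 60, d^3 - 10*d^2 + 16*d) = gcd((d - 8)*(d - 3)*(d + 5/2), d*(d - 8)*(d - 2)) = d - 8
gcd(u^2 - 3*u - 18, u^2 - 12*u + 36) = u - 6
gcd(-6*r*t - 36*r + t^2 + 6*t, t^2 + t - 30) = t + 6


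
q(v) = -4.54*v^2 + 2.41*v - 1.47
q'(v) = 2.41 - 9.08*v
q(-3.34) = -60.17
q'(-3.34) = 32.74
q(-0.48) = -3.67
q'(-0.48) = 6.77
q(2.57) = -25.26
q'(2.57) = -20.93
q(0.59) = -1.63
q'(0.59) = -2.95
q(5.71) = -135.73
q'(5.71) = -49.44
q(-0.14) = -1.90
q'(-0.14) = 3.68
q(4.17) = -70.37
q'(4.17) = -35.45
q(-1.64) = -17.63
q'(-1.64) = 17.30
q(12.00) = -626.31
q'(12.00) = -106.55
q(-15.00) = -1059.12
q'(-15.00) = 138.61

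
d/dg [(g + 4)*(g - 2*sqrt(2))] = 2*g - 2*sqrt(2) + 4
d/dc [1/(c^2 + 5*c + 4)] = (-2*c - 5)/(c^2 + 5*c + 4)^2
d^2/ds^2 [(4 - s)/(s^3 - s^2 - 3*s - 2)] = 2*((s - 4)*(-3*s^2 + 2*s + 3)^2 + (3*s^2 - 2*s + (s - 4)*(3*s - 1) - 3)*(-s^3 + s^2 + 3*s + 2))/(-s^3 + s^2 + 3*s + 2)^3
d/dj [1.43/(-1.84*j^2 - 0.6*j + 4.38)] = (5.2624*j + 0.858)/(1.84*j^2 + 0.6*j - 4.38)^2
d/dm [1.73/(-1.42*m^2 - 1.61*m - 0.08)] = (4.9132*m + 2.7853)/(1.42*m^2 + 1.61*m + 0.08)^2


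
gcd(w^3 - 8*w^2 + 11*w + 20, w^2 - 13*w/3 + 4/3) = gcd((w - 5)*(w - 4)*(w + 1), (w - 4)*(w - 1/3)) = w - 4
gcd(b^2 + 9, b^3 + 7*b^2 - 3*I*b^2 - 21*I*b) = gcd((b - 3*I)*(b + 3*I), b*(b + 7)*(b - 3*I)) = b - 3*I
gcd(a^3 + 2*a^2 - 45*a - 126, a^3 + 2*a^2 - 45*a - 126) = a^3 + 2*a^2 - 45*a - 126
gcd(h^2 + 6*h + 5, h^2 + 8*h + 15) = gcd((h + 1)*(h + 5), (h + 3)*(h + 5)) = h + 5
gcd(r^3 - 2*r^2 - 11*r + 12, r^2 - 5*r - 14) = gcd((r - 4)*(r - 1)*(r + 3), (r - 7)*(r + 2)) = 1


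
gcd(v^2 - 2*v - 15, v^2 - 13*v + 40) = v - 5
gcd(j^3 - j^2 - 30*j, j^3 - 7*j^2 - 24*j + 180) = j^2 - j - 30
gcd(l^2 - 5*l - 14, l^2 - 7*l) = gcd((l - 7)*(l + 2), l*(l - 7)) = l - 7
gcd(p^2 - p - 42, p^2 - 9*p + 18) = 1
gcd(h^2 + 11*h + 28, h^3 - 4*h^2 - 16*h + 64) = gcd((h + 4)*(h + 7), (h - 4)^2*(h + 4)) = h + 4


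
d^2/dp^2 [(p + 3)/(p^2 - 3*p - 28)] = 2*(-3*p*(-p^2 + 3*p + 28) - (p + 3)*(2*p - 3)^2)/(-p^2 + 3*p + 28)^3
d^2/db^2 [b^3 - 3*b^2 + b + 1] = 6*b - 6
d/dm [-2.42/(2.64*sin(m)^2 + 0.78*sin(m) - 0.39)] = (12.7776*sin(m) + 1.8876)*cos(m)/(2.64*sin(m)^2 + 0.78*sin(m) - 0.39)^2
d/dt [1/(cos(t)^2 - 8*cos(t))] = 2*(cos(t) - 4)*sin(t)/((cos(t) - 8)^2*cos(t)^2)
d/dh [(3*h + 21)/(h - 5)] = -36/(h - 5)^2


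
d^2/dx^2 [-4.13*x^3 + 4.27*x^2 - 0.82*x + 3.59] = 8.54 - 24.78*x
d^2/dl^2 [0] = 0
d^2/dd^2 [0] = 0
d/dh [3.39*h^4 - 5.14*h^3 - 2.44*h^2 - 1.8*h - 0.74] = 13.56*h^3 - 15.42*h^2 - 4.88*h - 1.8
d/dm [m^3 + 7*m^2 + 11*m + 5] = 3*m^2 + 14*m + 11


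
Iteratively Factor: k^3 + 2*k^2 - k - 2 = (k - 1)*(k^2 + 3*k + 2) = (k - 1)*(k + 1)*(k + 2)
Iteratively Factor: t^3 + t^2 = (t + 1)*(t^2) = t*(t + 1)*(t)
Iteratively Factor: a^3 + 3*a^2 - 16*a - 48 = (a + 4)*(a^2 - a - 12) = (a - 4)*(a + 4)*(a + 3)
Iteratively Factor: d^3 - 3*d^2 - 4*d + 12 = (d - 3)*(d^2 - 4) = (d - 3)*(d + 2)*(d - 2)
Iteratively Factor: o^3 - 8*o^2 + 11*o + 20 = (o - 4)*(o^2 - 4*o - 5) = (o - 5)*(o - 4)*(o + 1)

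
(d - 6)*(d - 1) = d^2 - 7*d + 6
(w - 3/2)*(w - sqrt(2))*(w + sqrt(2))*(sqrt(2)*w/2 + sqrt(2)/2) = sqrt(2)*w^4/2 - sqrt(2)*w^3/4 - 7*sqrt(2)*w^2/4 + sqrt(2)*w/2 + 3*sqrt(2)/2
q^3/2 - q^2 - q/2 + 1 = (q/2 + 1/2)*(q - 2)*(q - 1)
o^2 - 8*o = o*(o - 8)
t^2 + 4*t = t*(t + 4)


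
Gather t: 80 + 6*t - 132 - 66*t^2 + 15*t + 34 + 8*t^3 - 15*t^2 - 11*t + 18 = 8*t^3 - 81*t^2 + 10*t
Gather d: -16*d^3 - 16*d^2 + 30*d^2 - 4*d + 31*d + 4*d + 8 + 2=-16*d^3 + 14*d^2 + 31*d + 10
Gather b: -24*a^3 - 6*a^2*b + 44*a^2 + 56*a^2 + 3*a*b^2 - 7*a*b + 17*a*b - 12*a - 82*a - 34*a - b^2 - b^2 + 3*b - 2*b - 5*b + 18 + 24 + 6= -24*a^3 + 100*a^2 - 128*a + b^2*(3*a - 2) + b*(-6*a^2 + 10*a - 4) + 48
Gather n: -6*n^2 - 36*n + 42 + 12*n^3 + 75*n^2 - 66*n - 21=12*n^3 + 69*n^2 - 102*n + 21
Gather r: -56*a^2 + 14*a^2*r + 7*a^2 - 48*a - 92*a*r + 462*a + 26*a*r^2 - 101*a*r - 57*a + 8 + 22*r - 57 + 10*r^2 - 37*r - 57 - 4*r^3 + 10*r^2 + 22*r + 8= -49*a^2 + 357*a - 4*r^3 + r^2*(26*a + 20) + r*(14*a^2 - 193*a + 7) - 98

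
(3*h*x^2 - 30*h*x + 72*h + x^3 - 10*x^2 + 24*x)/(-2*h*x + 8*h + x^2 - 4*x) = (3*h*x - 18*h + x^2 - 6*x)/(-2*h + x)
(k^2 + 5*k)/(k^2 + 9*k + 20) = k/(k + 4)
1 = 1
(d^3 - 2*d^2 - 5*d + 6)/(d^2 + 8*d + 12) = (d^2 - 4*d + 3)/(d + 6)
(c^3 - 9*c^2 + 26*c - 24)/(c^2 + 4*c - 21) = (c^2 - 6*c + 8)/(c + 7)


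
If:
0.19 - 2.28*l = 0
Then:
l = 0.08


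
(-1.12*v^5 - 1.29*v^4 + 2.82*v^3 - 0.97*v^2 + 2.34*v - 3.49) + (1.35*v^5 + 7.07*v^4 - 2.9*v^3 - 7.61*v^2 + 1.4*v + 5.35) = 0.23*v^5 + 5.78*v^4 - 0.0800000000000001*v^3 - 8.58*v^2 + 3.74*v + 1.86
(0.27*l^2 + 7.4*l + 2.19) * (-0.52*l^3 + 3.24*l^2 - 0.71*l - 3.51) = -0.1404*l^5 - 2.9732*l^4 + 22.6455*l^3 + 0.8939*l^2 - 27.5289*l - 7.6869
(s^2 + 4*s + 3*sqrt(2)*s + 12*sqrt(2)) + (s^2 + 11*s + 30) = 2*s^2 + 3*sqrt(2)*s + 15*s + 12*sqrt(2) + 30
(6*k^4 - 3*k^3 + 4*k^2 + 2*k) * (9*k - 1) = 54*k^5 - 33*k^4 + 39*k^3 + 14*k^2 - 2*k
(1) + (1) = 2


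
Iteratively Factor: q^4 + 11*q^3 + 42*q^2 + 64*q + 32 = (q + 1)*(q^3 + 10*q^2 + 32*q + 32) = (q + 1)*(q + 4)*(q^2 + 6*q + 8) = (q + 1)*(q + 2)*(q + 4)*(q + 4)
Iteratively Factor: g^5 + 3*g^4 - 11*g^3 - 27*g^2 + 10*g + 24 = (g + 2)*(g^4 + g^3 - 13*g^2 - g + 12) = (g - 3)*(g + 2)*(g^3 + 4*g^2 - g - 4) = (g - 3)*(g + 2)*(g + 4)*(g^2 - 1) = (g - 3)*(g + 1)*(g + 2)*(g + 4)*(g - 1)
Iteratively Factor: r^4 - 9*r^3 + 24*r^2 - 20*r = (r - 2)*(r^3 - 7*r^2 + 10*r) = (r - 5)*(r - 2)*(r^2 - 2*r) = r*(r - 5)*(r - 2)*(r - 2)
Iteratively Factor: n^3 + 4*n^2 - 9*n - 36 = (n + 4)*(n^2 - 9) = (n - 3)*(n + 4)*(n + 3)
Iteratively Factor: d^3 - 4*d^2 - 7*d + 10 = (d - 5)*(d^2 + d - 2) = (d - 5)*(d + 2)*(d - 1)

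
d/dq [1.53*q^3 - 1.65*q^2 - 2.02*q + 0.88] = 4.59*q^2 - 3.3*q - 2.02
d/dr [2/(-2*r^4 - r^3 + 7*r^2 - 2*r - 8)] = 2*(8*r^3 + 3*r^2 - 14*r + 2)/(2*r^4 + r^3 - 7*r^2 + 2*r + 8)^2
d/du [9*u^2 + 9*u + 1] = 18*u + 9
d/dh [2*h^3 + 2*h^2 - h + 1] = 6*h^2 + 4*h - 1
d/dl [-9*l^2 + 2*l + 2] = 2 - 18*l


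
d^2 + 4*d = d*(d + 4)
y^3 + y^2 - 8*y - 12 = (y - 3)*(y + 2)^2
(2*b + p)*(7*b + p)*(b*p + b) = 14*b^3*p + 14*b^3 + 9*b^2*p^2 + 9*b^2*p + b*p^3 + b*p^2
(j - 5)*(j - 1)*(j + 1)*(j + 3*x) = j^4 + 3*j^3*x - 5*j^3 - 15*j^2*x - j^2 - 3*j*x + 5*j + 15*x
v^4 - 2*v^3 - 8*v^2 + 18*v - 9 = (v - 3)*(v - 1)^2*(v + 3)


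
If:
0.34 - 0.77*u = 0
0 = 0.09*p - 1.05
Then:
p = 11.67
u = 0.44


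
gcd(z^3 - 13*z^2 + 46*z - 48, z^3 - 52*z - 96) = z - 8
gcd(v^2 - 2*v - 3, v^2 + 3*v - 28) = 1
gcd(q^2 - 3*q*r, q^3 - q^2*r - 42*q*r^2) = q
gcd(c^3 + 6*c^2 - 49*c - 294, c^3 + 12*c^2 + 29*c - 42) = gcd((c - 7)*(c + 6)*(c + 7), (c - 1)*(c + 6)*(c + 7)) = c^2 + 13*c + 42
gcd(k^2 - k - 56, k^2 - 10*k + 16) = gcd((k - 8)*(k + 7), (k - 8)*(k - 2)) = k - 8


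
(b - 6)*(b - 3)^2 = b^3 - 12*b^2 + 45*b - 54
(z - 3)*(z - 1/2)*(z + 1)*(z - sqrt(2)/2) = z^4 - 5*z^3/2 - sqrt(2)*z^3/2 - 2*z^2 + 5*sqrt(2)*z^2/4 + sqrt(2)*z + 3*z/2 - 3*sqrt(2)/4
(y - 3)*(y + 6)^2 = y^3 + 9*y^2 - 108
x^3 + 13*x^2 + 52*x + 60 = (x + 2)*(x + 5)*(x + 6)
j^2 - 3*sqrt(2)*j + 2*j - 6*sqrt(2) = (j + 2)*(j - 3*sqrt(2))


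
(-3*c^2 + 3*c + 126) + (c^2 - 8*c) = -2*c^2 - 5*c + 126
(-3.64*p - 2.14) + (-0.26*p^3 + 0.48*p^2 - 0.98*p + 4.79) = -0.26*p^3 + 0.48*p^2 - 4.62*p + 2.65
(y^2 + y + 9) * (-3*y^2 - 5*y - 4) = -3*y^4 - 8*y^3 - 36*y^2 - 49*y - 36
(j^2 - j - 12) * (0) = 0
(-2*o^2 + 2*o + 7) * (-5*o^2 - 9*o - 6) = 10*o^4 + 8*o^3 - 41*o^2 - 75*o - 42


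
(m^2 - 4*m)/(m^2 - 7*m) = (m - 4)/(m - 7)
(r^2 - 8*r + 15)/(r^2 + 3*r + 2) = (r^2 - 8*r + 15)/(r^2 + 3*r + 2)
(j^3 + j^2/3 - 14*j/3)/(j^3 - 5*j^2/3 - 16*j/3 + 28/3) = j/(j - 2)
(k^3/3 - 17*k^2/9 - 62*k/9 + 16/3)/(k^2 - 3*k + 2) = (3*k^3 - 17*k^2 - 62*k + 48)/(9*(k^2 - 3*k + 2))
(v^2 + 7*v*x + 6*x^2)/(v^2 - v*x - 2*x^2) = (-v - 6*x)/(-v + 2*x)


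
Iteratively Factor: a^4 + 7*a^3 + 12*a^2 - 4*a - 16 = (a + 2)*(a^3 + 5*a^2 + 2*a - 8) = (a + 2)^2*(a^2 + 3*a - 4) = (a + 2)^2*(a + 4)*(a - 1)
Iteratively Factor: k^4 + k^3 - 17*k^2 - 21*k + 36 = (k + 3)*(k^3 - 2*k^2 - 11*k + 12) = (k - 4)*(k + 3)*(k^2 + 2*k - 3) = (k - 4)*(k + 3)^2*(k - 1)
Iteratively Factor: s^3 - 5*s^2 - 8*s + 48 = (s - 4)*(s^2 - s - 12) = (s - 4)^2*(s + 3)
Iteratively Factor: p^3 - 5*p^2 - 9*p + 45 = (p - 3)*(p^2 - 2*p - 15) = (p - 5)*(p - 3)*(p + 3)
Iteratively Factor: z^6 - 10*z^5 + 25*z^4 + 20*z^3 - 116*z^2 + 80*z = (z - 2)*(z^5 - 8*z^4 + 9*z^3 + 38*z^2 - 40*z) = (z - 2)*(z + 2)*(z^4 - 10*z^3 + 29*z^2 - 20*z) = z*(z - 2)*(z + 2)*(z^3 - 10*z^2 + 29*z - 20) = z*(z - 2)*(z - 1)*(z + 2)*(z^2 - 9*z + 20) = z*(z - 4)*(z - 2)*(z - 1)*(z + 2)*(z - 5)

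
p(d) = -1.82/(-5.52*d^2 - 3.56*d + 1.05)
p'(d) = -1.82*(11.04*d + 3.56)/(-5.52*d^2 - 3.56*d + 1.05)^2 = (-20.0928*d - 6.4792)/(5.52*d^2 + 3.56*d - 1.05)^2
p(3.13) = 0.03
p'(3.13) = -0.02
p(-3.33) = 0.04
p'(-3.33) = 0.03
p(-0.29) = -1.12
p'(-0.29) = -0.25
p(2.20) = 0.05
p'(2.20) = -0.05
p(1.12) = 0.18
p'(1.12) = -0.30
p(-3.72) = 0.03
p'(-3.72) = 0.02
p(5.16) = 0.01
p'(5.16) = -0.00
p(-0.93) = 4.40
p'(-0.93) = 71.41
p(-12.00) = 0.00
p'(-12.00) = 0.00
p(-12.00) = 0.00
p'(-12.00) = 0.00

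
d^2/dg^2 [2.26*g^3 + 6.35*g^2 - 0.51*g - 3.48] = 13.56*g + 12.7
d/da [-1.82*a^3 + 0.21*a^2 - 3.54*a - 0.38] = -5.46*a^2 + 0.42*a - 3.54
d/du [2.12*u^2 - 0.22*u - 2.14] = 4.24*u - 0.22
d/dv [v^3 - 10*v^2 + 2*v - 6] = 3*v^2 - 20*v + 2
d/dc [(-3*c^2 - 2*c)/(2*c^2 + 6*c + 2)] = (-7*c^2 - 6*c - 2)/(2*(c^4 + 6*c^3 + 11*c^2 + 6*c + 1))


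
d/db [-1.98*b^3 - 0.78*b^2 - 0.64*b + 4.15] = -5.94*b^2 - 1.56*b - 0.64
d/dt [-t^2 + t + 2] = 1 - 2*t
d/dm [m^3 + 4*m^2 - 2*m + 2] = 3*m^2 + 8*m - 2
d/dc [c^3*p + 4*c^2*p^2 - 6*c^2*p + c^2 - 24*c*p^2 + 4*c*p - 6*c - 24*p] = 3*c^2*p + 8*c*p^2 - 12*c*p + 2*c - 24*p^2 + 4*p - 6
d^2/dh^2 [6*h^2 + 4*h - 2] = 12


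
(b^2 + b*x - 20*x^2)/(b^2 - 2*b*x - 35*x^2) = (-b + 4*x)/(-b + 7*x)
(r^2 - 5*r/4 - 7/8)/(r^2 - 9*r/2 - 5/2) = (r - 7/4)/(r - 5)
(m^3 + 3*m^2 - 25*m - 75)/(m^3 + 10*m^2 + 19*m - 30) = (m^2 - 2*m - 15)/(m^2 + 5*m - 6)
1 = 1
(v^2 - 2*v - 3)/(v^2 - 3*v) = (v + 1)/v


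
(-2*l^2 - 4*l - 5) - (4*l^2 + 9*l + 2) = -6*l^2 - 13*l - 7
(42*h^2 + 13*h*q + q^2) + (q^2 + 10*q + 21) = 42*h^2 + 13*h*q + 2*q^2 + 10*q + 21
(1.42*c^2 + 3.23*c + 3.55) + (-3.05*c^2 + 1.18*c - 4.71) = -1.63*c^2 + 4.41*c - 1.16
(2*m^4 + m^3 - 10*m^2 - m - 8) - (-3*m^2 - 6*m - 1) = 2*m^4 + m^3 - 7*m^2 + 5*m - 7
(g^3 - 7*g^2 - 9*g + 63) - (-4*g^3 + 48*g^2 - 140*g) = 5*g^3 - 55*g^2 + 131*g + 63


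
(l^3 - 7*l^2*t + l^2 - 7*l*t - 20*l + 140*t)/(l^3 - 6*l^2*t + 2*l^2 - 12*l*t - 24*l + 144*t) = (-l^2 + 7*l*t - 5*l + 35*t)/(-l^2 + 6*l*t - 6*l + 36*t)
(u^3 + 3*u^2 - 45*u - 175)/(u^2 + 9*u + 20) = (u^2 - 2*u - 35)/(u + 4)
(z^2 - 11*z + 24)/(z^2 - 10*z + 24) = (z^2 - 11*z + 24)/(z^2 - 10*z + 24)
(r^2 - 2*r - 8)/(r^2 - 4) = (r - 4)/(r - 2)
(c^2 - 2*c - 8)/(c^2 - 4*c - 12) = (c - 4)/(c - 6)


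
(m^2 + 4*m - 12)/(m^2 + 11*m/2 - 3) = 2*(m - 2)/(2*m - 1)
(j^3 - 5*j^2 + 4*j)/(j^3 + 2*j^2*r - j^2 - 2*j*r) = (j - 4)/(j + 2*r)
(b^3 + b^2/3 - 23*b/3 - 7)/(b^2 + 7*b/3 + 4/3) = (3*b^2 - 2*b - 21)/(3*b + 4)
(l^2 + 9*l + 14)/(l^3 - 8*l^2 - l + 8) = (l^2 + 9*l + 14)/(l^3 - 8*l^2 - l + 8)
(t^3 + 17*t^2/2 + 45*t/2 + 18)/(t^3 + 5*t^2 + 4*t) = (2*t^2 + 9*t + 9)/(2*t*(t + 1))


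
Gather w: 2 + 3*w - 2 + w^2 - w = w^2 + 2*w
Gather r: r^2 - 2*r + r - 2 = r^2 - r - 2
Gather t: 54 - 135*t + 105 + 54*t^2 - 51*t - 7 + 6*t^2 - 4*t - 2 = 60*t^2 - 190*t + 150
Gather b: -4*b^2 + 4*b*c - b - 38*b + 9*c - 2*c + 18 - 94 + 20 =-4*b^2 + b*(4*c - 39) + 7*c - 56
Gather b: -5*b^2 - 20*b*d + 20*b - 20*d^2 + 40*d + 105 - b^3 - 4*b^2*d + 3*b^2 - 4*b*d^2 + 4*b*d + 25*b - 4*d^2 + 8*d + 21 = -b^3 + b^2*(-4*d - 2) + b*(-4*d^2 - 16*d + 45) - 24*d^2 + 48*d + 126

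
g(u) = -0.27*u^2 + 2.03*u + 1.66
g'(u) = 2.03 - 0.54*u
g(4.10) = 5.44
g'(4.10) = -0.18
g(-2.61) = -5.48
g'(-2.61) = 3.44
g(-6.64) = -23.72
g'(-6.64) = 5.62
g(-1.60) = -2.28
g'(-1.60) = 2.89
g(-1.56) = -2.16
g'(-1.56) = 2.87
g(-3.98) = -10.70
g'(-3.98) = 4.18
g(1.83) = 4.47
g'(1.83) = 1.04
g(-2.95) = -6.68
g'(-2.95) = 3.62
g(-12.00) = -61.58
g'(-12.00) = 8.51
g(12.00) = -12.86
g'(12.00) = -4.45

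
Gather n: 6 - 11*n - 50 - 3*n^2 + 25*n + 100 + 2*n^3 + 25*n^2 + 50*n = 2*n^3 + 22*n^2 + 64*n + 56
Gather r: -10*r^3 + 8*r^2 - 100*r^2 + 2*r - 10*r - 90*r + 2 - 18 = -10*r^3 - 92*r^2 - 98*r - 16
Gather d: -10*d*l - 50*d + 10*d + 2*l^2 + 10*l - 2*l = d*(-10*l - 40) + 2*l^2 + 8*l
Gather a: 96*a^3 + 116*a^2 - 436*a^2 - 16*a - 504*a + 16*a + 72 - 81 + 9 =96*a^3 - 320*a^2 - 504*a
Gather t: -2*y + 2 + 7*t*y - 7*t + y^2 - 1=t*(7*y - 7) + y^2 - 2*y + 1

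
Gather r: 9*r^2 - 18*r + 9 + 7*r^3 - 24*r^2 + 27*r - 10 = 7*r^3 - 15*r^2 + 9*r - 1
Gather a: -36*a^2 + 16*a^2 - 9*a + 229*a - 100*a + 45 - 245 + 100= -20*a^2 + 120*a - 100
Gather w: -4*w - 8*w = -12*w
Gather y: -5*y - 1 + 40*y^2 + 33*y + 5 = 40*y^2 + 28*y + 4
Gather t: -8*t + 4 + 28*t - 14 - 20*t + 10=0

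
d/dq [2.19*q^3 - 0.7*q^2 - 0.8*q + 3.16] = 6.57*q^2 - 1.4*q - 0.8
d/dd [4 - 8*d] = -8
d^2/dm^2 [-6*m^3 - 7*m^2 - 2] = -36*m - 14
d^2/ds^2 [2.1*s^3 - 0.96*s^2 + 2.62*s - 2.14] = 12.6*s - 1.92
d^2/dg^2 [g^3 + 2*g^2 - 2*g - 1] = 6*g + 4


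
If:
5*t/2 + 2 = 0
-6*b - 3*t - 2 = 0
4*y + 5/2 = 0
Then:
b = 1/15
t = -4/5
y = -5/8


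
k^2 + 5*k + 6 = (k + 2)*(k + 3)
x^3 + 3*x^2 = x^2*(x + 3)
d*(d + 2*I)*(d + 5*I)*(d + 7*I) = d^4 + 14*I*d^3 - 59*d^2 - 70*I*d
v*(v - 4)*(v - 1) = v^3 - 5*v^2 + 4*v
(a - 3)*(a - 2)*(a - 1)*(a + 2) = a^4 - 4*a^3 - a^2 + 16*a - 12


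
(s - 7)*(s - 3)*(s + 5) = s^3 - 5*s^2 - 29*s + 105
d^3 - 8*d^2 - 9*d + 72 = (d - 8)*(d - 3)*(d + 3)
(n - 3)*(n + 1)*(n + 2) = n^3 - 7*n - 6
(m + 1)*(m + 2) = m^2 + 3*m + 2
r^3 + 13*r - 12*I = (r - 3*I)*(r - I)*(r + 4*I)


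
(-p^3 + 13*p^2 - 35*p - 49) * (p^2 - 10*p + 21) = -p^5 + 23*p^4 - 186*p^3 + 574*p^2 - 245*p - 1029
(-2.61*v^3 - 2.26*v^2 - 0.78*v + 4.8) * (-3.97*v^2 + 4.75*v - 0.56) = 10.3617*v^5 - 3.4253*v^4 - 6.1768*v^3 - 21.4954*v^2 + 23.2368*v - 2.688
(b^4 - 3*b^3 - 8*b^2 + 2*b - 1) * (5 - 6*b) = -6*b^5 + 23*b^4 + 33*b^3 - 52*b^2 + 16*b - 5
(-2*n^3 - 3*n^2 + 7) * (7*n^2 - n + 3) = -14*n^5 - 19*n^4 - 3*n^3 + 40*n^2 - 7*n + 21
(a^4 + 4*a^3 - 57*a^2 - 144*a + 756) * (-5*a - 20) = -5*a^5 - 40*a^4 + 205*a^3 + 1860*a^2 - 900*a - 15120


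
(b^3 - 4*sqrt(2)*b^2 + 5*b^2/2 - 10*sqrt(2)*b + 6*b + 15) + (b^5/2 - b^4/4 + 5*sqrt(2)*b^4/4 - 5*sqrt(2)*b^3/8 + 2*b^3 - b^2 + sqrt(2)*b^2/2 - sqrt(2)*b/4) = b^5/2 - b^4/4 + 5*sqrt(2)*b^4/4 - 5*sqrt(2)*b^3/8 + 3*b^3 - 7*sqrt(2)*b^2/2 + 3*b^2/2 - 41*sqrt(2)*b/4 + 6*b + 15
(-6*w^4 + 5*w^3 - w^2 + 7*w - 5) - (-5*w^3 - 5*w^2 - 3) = -6*w^4 + 10*w^3 + 4*w^2 + 7*w - 2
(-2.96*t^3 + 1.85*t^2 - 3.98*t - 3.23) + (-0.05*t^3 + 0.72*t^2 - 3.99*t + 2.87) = -3.01*t^3 + 2.57*t^2 - 7.97*t - 0.36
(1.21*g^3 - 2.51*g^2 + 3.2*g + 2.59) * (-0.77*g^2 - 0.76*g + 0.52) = -0.9317*g^5 + 1.0131*g^4 + 0.0727999999999995*g^3 - 5.7315*g^2 - 0.3044*g + 1.3468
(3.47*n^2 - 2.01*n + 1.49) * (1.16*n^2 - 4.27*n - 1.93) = 4.0252*n^4 - 17.1485*n^3 + 3.614*n^2 - 2.483*n - 2.8757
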